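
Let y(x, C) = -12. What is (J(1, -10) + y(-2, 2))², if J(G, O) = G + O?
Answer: 441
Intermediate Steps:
(J(1, -10) + y(-2, 2))² = ((1 - 10) - 12)² = (-9 - 12)² = (-21)² = 441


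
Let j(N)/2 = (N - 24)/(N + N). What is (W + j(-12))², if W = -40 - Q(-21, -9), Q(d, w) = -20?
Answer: 289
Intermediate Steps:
j(N) = (-24 + N)/N (j(N) = 2*((N - 24)/(N + N)) = 2*((-24 + N)/((2*N))) = 2*((-24 + N)*(1/(2*N))) = 2*((-24 + N)/(2*N)) = (-24 + N)/N)
W = -20 (W = -40 - 1*(-20) = -40 + 20 = -20)
(W + j(-12))² = (-20 + (-24 - 12)/(-12))² = (-20 - 1/12*(-36))² = (-20 + 3)² = (-17)² = 289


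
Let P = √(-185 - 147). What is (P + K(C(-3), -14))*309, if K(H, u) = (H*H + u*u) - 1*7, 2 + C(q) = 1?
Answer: 58710 + 618*I*√83 ≈ 58710.0 + 5630.3*I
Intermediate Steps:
C(q) = -1 (C(q) = -2 + 1 = -1)
K(H, u) = -7 + H² + u² (K(H, u) = (H² + u²) - 7 = -7 + H² + u²)
P = 2*I*√83 (P = √(-332) = 2*I*√83 ≈ 18.221*I)
(P + K(C(-3), -14))*309 = (2*I*√83 + (-7 + (-1)² + (-14)²))*309 = (2*I*√83 + (-7 + 1 + 196))*309 = (2*I*√83 + 190)*309 = (190 + 2*I*√83)*309 = 58710 + 618*I*√83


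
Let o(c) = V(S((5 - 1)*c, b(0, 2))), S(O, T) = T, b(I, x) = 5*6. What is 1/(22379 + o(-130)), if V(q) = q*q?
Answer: 1/23279 ≈ 4.2957e-5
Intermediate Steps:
b(I, x) = 30
V(q) = q²
o(c) = 900 (o(c) = 30² = 900)
1/(22379 + o(-130)) = 1/(22379 + 900) = 1/23279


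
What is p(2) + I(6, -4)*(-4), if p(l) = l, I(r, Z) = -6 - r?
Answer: 50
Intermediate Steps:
p(2) + I(6, -4)*(-4) = 2 + (-6 - 1*6)*(-4) = 2 + (-6 - 6)*(-4) = 2 - 12*(-4) = 2 + 48 = 50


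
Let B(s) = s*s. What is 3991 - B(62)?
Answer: 147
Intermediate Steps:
B(s) = s²
3991 - B(62) = 3991 - 1*62² = 3991 - 1*3844 = 3991 - 3844 = 147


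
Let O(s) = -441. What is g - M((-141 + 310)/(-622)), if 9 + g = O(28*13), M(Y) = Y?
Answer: -279731/622 ≈ -449.73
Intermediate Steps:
g = -450 (g = -9 - 441 = -450)
g - M((-141 + 310)/(-622)) = -450 - (-141 + 310)/(-622) = -450 - 169*(-1)/622 = -450 - 1*(-169/622) = -450 + 169/622 = -279731/622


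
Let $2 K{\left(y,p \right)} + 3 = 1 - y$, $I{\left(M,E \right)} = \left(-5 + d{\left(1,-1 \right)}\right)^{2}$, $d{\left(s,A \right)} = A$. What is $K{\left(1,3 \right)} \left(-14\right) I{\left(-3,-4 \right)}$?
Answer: $756$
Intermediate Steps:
$I{\left(M,E \right)} = 36$ ($I{\left(M,E \right)} = \left(-5 - 1\right)^{2} = \left(-6\right)^{2} = 36$)
$K{\left(y,p \right)} = -1 - \frac{y}{2}$ ($K{\left(y,p \right)} = - \frac{3}{2} + \frac{1 - y}{2} = - \frac{3}{2} - \left(- \frac{1}{2} + \frac{y}{2}\right) = -1 - \frac{y}{2}$)
$K{\left(1,3 \right)} \left(-14\right) I{\left(-3,-4 \right)} = \left(-1 - \frac{1}{2}\right) \left(-14\right) 36 = \left(- \frac{3}{2}\right) \left(-14\right) 36 = 21 \cdot 36 = 756$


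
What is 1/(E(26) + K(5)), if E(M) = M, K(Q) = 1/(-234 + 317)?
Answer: 83/2159 ≈ 0.038444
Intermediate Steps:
K(Q) = 1/83
1/(E(26) + K(5)) = 1/(26 + 1/83) = 1/(2159/83) = 83/2159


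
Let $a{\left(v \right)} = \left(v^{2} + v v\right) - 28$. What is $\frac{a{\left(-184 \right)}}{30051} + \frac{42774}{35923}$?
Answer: $\frac{3716813806}{1079522073} \approx 3.443$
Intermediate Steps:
$a{\left(v \right)} = -28 + 2 v^{2}$ ($a{\left(v \right)} = \left(v^{2} + v^{2}\right) - 28 = 2 v^{2} - 28 = -28 + 2 v^{2}$)
$\frac{a{\left(-184 \right)}}{30051} + \frac{42774}{35923} = \frac{-28 + 2 \left(-184\right)^{2}}{30051} + \frac{42774}{35923} = \left(-28 + 2 \cdot 33856\right) \frac{1}{30051} + 42774 \cdot \frac{1}{35923} = \left(-28 + 67712\right) \frac{1}{30051} + \frac{42774}{35923} = 67684 \cdot \frac{1}{30051} + \frac{42774}{35923} = \frac{67684}{30051} + \frac{42774}{35923} = \frac{3716813806}{1079522073}$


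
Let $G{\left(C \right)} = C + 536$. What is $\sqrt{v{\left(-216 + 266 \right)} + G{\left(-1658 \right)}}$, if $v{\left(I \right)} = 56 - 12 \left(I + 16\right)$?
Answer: $i \sqrt{1858} \approx 43.104 i$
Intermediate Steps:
$G{\left(C \right)} = 536 + C$
$v{\left(I \right)} = -136 - 12 I$ ($v{\left(I \right)} = 56 - 12 \left(16 + I\right) = 56 - \left(192 + 12 I\right) = -136 - 12 I$)
$\sqrt{v{\left(-216 + 266 \right)} + G{\left(-1658 \right)}} = \sqrt{\left(-136 - 12 \left(-216 + 266\right)\right) + \left(536 - 1658\right)} = \sqrt{\left(-136 - 600\right) - 1122} = \sqrt{-736 - 1122} = \sqrt{-1858} = i \sqrt{1858}$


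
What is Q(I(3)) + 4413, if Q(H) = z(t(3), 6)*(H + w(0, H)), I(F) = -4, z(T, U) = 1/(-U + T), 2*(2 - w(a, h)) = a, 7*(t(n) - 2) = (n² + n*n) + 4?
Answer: 13246/3 ≈ 4415.3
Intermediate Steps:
t(n) = 18/7 + 2*n²/7 (t(n) = 2 + ((n² + n*n) + 4)/7 = 2 + ((n² + n²) + 4)/7 = 2 + (2*n² + 4)/7 = 2 + (4 + 2*n²)/7 = 2 + (4/7 + 2*n²/7) = 18/7 + 2*n²/7)
w(a, h) = 2 - a/2
z(T, U) = 1/(T - U)
Q(H) = -7/3 - 7*H/6 (Q(H) = (H + (2 - ½*0))/((18/7 + (2/7)*3²) - 1*6) = (H + (2 + 0))/((18/7 + (2/7)*9) - 6) = (H + 2)/((18/7 + 18/7) - 6) = (2 + H)/(36/7 - 6) = (2 + H)/(-6/7) = -7*(2 + H)/6 = -7/3 - 7*H/6)
Q(I(3)) + 4413 = (-7/3 - 7/6*(-4)) + 4413 = (-7/3 + 14/3) + 4413 = 7/3 + 4413 = 13246/3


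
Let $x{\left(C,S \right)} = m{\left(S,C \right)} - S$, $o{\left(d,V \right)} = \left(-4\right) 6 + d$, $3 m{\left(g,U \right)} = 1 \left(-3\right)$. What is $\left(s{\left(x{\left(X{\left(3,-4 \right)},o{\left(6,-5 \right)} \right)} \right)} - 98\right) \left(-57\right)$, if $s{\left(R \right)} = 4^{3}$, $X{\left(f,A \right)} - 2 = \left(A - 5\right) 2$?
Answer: $1938$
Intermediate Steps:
$X{\left(f,A \right)} = -8 + 2 A$ ($X{\left(f,A \right)} = 2 + \left(A - 5\right) 2 = 2 + \left(-5 + A\right) 2 = 2 + \left(-10 + 2 A\right) = -8 + 2 A$)
$m{\left(g,U \right)} = -1$ ($m{\left(g,U \right)} = \frac{1 \left(-3\right)}{3} = \frac{1}{3} \left(-3\right) = -1$)
$o{\left(d,V \right)} = -24 + d$
$x{\left(C,S \right)} = -1 - S$
$s{\left(R \right)} = 64$
$\left(s{\left(x{\left(X{\left(3,-4 \right)},o{\left(6,-5 \right)} \right)} \right)} - 98\right) \left(-57\right) = \left(64 - 98\right) \left(-57\right) = \left(-34\right) \left(-57\right) = 1938$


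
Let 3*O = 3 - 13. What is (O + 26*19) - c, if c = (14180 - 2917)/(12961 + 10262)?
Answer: 11383489/23223 ≈ 490.18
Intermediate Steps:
c = 11263/23223 ≈ 0.48499
O = -10/3 (O = (3 - 13)/3 = (⅓)*(-10) = -10/3 ≈ -3.3333)
(O + 26*19) - c = (-10/3 + 26*19) - 1*11263/23223 = (-10/3 + 494) - 11263/23223 = 1472/3 - 11263/23223 = 11383489/23223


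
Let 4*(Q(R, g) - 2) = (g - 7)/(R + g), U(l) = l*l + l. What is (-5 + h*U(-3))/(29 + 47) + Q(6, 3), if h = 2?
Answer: 1355/684 ≈ 1.9810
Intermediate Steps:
U(l) = l + l² (U(l) = l² + l = l + l²)
Q(R, g) = 2 + (-7 + g)/(4*(R + g)) (Q(R, g) = 2 + ((g - 7)/(R + g))/4 = 2 + ((-7 + g)/(R + g))/4 = 2 + (-7 + g)/(4*(R + g)))
(-5 + h*U(-3))/(29 + 47) + Q(6, 3) = (-5 + 2*(-3*(1 - 3)))/(29 + 47) + (-7 + 8*6 + 9*3)/(4*(6 + 3)) = (-5 + 2*(-3*(-2)))/76 + (¼)*(-7 + 48 + 27)/9 = (-5 + 2*6)/76 + (¼)*(⅑)*68 = (-5 + 12)/76 + 17/9 = (1/76)*7 + 17/9 = 7/76 + 17/9 = 1355/684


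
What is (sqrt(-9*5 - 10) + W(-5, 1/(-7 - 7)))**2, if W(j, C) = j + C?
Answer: (71 - 14*I*sqrt(55))**2/196 ≈ -29.281 - 75.221*I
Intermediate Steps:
W(j, C) = C + j
(sqrt(-9*5 - 10) + W(-5, 1/(-7 - 7)))**2 = (sqrt(-9*5 - 10) + (1/(-7 - 7) - 5))**2 = (sqrt(-45 - 10) + (1/(-14) - 5))**2 = (sqrt(-55) + (-1/14 - 5))**2 = (I*sqrt(55) - 71/14)**2 = (-71/14 + I*sqrt(55))**2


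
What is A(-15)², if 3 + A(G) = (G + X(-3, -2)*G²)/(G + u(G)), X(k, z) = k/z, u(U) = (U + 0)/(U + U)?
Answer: 535824/841 ≈ 637.13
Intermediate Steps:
u(U) = ½ (u(U) = U/((2*U)) = U*(1/(2*U)) = ½)
A(G) = -3 + (G + 3*G²/2)/(½ + G) (A(G) = -3 + (G + (-3/(-2))*G²)/(G + ½) = -3 + (G + (-3*(-½))*G²)/(½ + G) = -3 + (G + 3*G²/2)/(½ + G))
A(-15)² = ((-3 - 4*(-15) + 3*(-15)²)/(1 + 2*(-15)))² = ((-3 + 60 + 3*225)/(1 - 30))² = ((-3 + 60 + 675)/(-29))² = (-1/29*732)² = (-732/29)² = 535824/841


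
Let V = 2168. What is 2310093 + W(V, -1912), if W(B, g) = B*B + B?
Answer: 7012485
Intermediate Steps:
W(B, g) = B + B² (W(B, g) = B² + B = B + B²)
2310093 + W(V, -1912) = 2310093 + 2168*(1 + 2168) = 2310093 + 2168*2169 = 2310093 + 4702392 = 7012485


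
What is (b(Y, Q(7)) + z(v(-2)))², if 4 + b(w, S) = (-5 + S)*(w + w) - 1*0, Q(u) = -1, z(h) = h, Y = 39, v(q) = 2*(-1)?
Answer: 224676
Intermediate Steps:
v(q) = -2
b(w, S) = -4 + 2*w*(-5 + S) (b(w, S) = -4 + ((-5 + S)*(w + w) - 1*0) = -4 + ((-5 + S)*(2*w) + 0) = -4 + (2*w*(-5 + S) + 0) = -4 + 2*w*(-5 + S))
(b(Y, Q(7)) + z(v(-2)))² = ((-4 - 10*39 + 2*(-1)*39) - 2)² = ((-4 - 390 - 78) - 2)² = (-472 - 2)² = (-474)² = 224676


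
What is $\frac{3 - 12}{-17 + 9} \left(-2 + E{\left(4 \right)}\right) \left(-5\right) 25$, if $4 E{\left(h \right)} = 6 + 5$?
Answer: $- \frac{3375}{32} \approx -105.47$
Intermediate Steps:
$E{\left(h \right)} = \frac{11}{4}$ ($E{\left(h \right)} = \frac{6 + 5}{4} = \frac{1}{4} \cdot 11 = \frac{11}{4}$)
$\frac{3 - 12}{-17 + 9} \left(-2 + E{\left(4 \right)}\right) \left(-5\right) 25 = \frac{3 - 12}{-17 + 9} \left(-2 + \frac{11}{4}\right) \left(-5\right) 25 = - \frac{9}{-8} \cdot \frac{3}{4} \left(-5\right) 25 = \left(-9\right) \left(- \frac{1}{8}\right) \left(- \frac{15}{4}\right) 25 = \frac{9}{8} \left(- \frac{15}{4}\right) 25 = \left(- \frac{135}{32}\right) 25 = - \frac{3375}{32}$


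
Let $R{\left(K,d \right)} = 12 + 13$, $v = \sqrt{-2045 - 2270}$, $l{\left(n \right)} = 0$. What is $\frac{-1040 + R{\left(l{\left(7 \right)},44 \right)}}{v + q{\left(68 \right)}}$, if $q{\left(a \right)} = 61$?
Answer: $- \frac{8845}{1148} + \frac{145 i \sqrt{4315}}{1148} \approx -7.7047 + 8.2969 i$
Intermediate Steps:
$v = i \sqrt{4315}$ ($v = \sqrt{-4315} = i \sqrt{4315} \approx 65.689 i$)
$R{\left(K,d \right)} = 25$
$\frac{-1040 + R{\left(l{\left(7 \right)},44 \right)}}{v + q{\left(68 \right)}} = \frac{-1040 + 25}{i \sqrt{4315} + 61} = - \frac{1015}{61 + i \sqrt{4315}}$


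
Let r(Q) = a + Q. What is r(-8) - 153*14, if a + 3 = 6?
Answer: -2147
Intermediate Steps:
a = 3 (a = -3 + 6 = 3)
r(Q) = 3 + Q
r(-8) - 153*14 = (3 - 8) - 153*14 = -5 - 2142 = -2147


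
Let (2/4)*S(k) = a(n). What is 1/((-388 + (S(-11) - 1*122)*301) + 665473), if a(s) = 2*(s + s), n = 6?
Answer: 1/642811 ≈ 1.5557e-6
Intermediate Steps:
a(s) = 4*s (a(s) = 2*(2*s) = 4*s)
S(k) = 48 (S(k) = 2*(4*6) = 2*24 = 48)
1/((-388 + (S(-11) - 1*122)*301) + 665473) = 1/((-388 + (48 - 1*122)*301) + 665473) = 1/((-388 + (48 - 122)*301) + 665473) = 1/((-388 - 74*301) + 665473) = 1/((-388 - 22274) + 665473) = 1/(-22662 + 665473) = 1/642811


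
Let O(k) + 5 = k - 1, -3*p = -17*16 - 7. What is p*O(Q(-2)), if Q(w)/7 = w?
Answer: -1860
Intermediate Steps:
p = 93 (p = -(-17*16 - 7)/3 = -(-272 - 7)/3 = -1/3*(-279) = 93)
Q(w) = 7*w
O(k) = -6 + k (O(k) = -5 + (k - 1) = -5 + (-1 + k) = -6 + k)
p*O(Q(-2)) = 93*(-6 + 7*(-2)) = 93*(-6 - 14) = 93*(-20) = -1860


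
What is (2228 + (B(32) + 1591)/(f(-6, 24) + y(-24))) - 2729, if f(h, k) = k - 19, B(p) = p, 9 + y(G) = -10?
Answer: -8637/14 ≈ -616.93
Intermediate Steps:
y(G) = -19 (y(G) = -9 - 10 = -19)
f(h, k) = -19 + k
(2228 + (B(32) + 1591)/(f(-6, 24) + y(-24))) - 2729 = (2228 + (32 + 1591)/((-19 + 24) - 19)) - 2729 = (2228 + 1623/(5 - 19)) - 2729 = (2228 + 1623/(-14)) - 2729 = (2228 + 1623*(-1/14)) - 2729 = (2228 - 1623/14) - 2729 = 29569/14 - 2729 = -8637/14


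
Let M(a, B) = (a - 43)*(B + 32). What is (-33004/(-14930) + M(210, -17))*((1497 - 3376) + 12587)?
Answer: 200414429516/7465 ≈ 2.6847e+7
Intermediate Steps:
M(a, B) = (-43 + a)*(32 + B)
(-33004/(-14930) + M(210, -17))*((1497 - 3376) + 12587) = (-33004/(-14930) + (-1376 - 43*(-17) + 32*210 - 17*210))*((1497 - 3376) + 12587) = (-33004*(-1/14930) + (-1376 + 731 + 6720 - 3570))*(-1879 + 12587) = (16502/7465 + 2505)*10708 = (18716327/7465)*10708 = 200414429516/7465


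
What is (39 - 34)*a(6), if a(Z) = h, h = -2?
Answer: -10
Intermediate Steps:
a(Z) = -2
(39 - 34)*a(6) = (39 - 34)*(-2) = 5*(-2) = -10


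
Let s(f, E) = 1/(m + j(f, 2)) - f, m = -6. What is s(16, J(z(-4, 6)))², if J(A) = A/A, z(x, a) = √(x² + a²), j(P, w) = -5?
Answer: 31329/121 ≈ 258.92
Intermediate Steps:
z(x, a) = √(a² + x²)
J(A) = 1
s(f, E) = -1/11 - f (s(f, E) = 1/(-6 - 5) - f = 1/(-11) - f = -1/11 - f)
s(16, J(z(-4, 6)))² = (-1/11 - 1*16)² = (-1/11 - 16)² = (-177/11)² = 31329/121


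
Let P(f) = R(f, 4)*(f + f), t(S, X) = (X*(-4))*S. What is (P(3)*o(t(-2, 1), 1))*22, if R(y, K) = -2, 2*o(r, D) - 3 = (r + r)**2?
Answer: -34188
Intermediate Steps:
t(S, X) = -4*S*X (t(S, X) = (-4*X)*S = -4*S*X)
o(r, D) = 3/2 + 2*r**2 (o(r, D) = 3/2 + (r + r)**2/2 = 3/2 + (2*r)**2/2 = 3/2 + (4*r**2)/2 = 3/2 + 2*r**2)
P(f) = -4*f (P(f) = -2*(f + f) = -4*f)
(P(3)*o(t(-2, 1), 1))*22 = ((-4*3)*(3/2 + 2*(-4*(-2)*1)**2))*22 = -12*(3/2 + 2*8**2)*22 = -12*(3/2 + 2*64)*22 = -12*(3/2 + 128)*22 = -12*259/2*22 = -1554*22 = -34188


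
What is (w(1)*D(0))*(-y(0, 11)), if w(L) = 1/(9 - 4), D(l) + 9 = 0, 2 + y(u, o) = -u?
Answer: -18/5 ≈ -3.6000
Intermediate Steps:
y(u, o) = -2 - u
D(l) = -9 (D(l) = -9 + 0 = -9)
w(L) = ⅕ (w(L) = 1/5 = ⅕)
(w(1)*D(0))*(-y(0, 11)) = ((⅕)*(-9))*(-(-2 - 1*0)) = -(-9)*(-2 + 0)/5 = -(-9)*(-2)/5 = -9/5*2 = -18/5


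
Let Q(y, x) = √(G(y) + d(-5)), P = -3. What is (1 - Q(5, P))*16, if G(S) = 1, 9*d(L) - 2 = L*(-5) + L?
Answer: 16 - 16*√31/3 ≈ -13.695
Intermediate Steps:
d(L) = 2/9 - 4*L/9 (d(L) = 2/9 + (L*(-5) + L)/9 = 2/9 + (-5*L + L)/9 = 2/9 + (-4*L)/9 = 2/9 - 4*L/9)
Q(y, x) = √31/3 (Q(y, x) = √(1 + (2/9 - 4/9*(-5))) = √(1 + (2/9 + 20/9)) = √(1 + 22/9) = √(31/9) = √31/3)
(1 - Q(5, P))*16 = (1 - √31/3)*16 = 16 - 16*√31/3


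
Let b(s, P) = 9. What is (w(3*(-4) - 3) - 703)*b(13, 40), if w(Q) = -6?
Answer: -6381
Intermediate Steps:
(w(3*(-4) - 3) - 703)*b(13, 40) = (-6 - 703)*9 = -709*9 = -6381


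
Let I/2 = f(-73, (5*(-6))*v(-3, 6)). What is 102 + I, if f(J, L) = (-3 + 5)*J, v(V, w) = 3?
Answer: -190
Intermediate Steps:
f(J, L) = 2*J
I = -292 (I = 2*(2*(-73)) = 2*(-146) = -292)
102 + I = 102 - 292 = -190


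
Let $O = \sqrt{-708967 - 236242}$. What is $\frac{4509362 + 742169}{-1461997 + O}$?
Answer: $- \frac{7677722567407}{2137436173218} - \frac{5251531 i \sqrt{945209}}{2137436173218} \approx -3.592 - 0.0023887 i$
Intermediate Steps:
$O = i \sqrt{945209}$ ($O = \sqrt{-945209} = i \sqrt{945209} \approx 972.22 i$)
$\frac{4509362 + 742169}{-1461997 + O} = \frac{4509362 + 742169}{-1461997 + i \sqrt{945209}} = \frac{5251531}{-1461997 + i \sqrt{945209}}$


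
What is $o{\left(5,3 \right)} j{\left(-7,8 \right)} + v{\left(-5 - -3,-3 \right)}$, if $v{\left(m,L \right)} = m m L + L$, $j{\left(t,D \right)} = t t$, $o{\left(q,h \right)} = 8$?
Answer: $377$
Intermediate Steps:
$j{\left(t,D \right)} = t^{2}$
$v{\left(m,L \right)} = L + L m^{2}$ ($v{\left(m,L \right)} = m^{2} L + L = L m^{2} + L = L + L m^{2}$)
$o{\left(5,3 \right)} j{\left(-7,8 \right)} + v{\left(-5 - -3,-3 \right)} = 8 \left(-7\right)^{2} - 3 \left(1 + \left(-5 - -3\right)^{2}\right) = 8 \cdot 49 - 3 \left(1 + \left(-5 + 3\right)^{2}\right) = 392 - 3 \left(1 + \left(-2\right)^{2}\right) = 392 - 3 \left(1 + 4\right) = 392 - 15 = 377$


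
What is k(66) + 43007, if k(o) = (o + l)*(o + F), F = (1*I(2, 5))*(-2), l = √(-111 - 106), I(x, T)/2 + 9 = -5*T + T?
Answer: 55019 + 182*I*√217 ≈ 55019.0 + 2681.0*I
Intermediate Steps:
I(x, T) = -18 - 8*T (I(x, T) = -18 + 2*(-5*T + T) = -18 + 2*(-4*T) = -18 - 8*T)
l = I*√217 (l = √(-217) = I*√217 ≈ 14.731*I)
F = 116 (F = (1*(-18 - 8*5))*(-2) = (1*(-18 - 40))*(-2) = (1*(-58))*(-2) = -58*(-2) = 116)
k(o) = (116 + o)*(o + I*√217) (k(o) = (o + I*√217)*(o + 116) = (o + I*√217)*(116 + o) = (116 + o)*(o + I*√217))
k(66) + 43007 = (66² + 116*66 + 116*I*√217 + I*66*√217) + 43007 = (4356 + 7656 + 116*I*√217 + 66*I*√217) + 43007 = (12012 + 182*I*√217) + 43007 = 55019 + 182*I*√217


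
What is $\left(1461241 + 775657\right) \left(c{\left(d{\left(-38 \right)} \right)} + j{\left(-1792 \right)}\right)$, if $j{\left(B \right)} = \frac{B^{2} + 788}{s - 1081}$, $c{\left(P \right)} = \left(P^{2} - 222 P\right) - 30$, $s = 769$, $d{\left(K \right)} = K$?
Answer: $- \frac{12941573379}{13} \approx -9.9551 \cdot 10^{8}$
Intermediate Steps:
$c{\left(P \right)} = -30 + P^{2} - 222 P$
$j{\left(B \right)} = - \frac{197}{78} - \frac{B^{2}}{312}$ ($j{\left(B \right)} = \frac{B^{2} + 788}{769 - 1081} = \frac{788 + B^{2}}{-312} = \left(788 + B^{2}\right) \left(- \frac{1}{312}\right) = - \frac{197}{78} - \frac{B^{2}}{312}$)
$\left(1461241 + 775657\right) \left(c{\left(d{\left(-38 \right)} \right)} + j{\left(-1792 \right)}\right) = \left(1461241 + 775657\right) \left(\left(-30 + \left(-38\right)^{2} - -8436\right) - \left(\frac{197}{78} + \frac{\left(-1792\right)^{2}}{312}\right)\right) = 2236898 \left(\left(-30 + 1444 + 8436\right) - \frac{267671}{26}\right) = 2236898 \left(9850 - \frac{267671}{26}\right) = 2236898 \left(- \frac{11571}{26}\right) = - \frac{12941573379}{13}$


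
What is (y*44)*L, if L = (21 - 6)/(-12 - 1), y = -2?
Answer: 1320/13 ≈ 101.54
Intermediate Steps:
L = -15/13 (L = 15/(-13) = 15*(-1/13) = -15/13 ≈ -1.1538)
(y*44)*L = -2*44*(-15/13) = -88*(-15/13) = 1320/13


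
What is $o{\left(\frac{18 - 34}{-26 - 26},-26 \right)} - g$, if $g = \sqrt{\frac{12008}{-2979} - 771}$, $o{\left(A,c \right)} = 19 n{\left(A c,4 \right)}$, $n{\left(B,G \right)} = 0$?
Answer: $- \frac{i \sqrt{764218427}}{993} \approx - 27.839 i$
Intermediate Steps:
$o{\left(A,c \right)} = 0$ ($o{\left(A,c \right)} = 19 \cdot 0 = 0$)
$g = \frac{i \sqrt{764218427}}{993}$ ($g = \sqrt{12008 \left(- \frac{1}{2979}\right) - 771} = \sqrt{- \frac{12008}{2979} - 771} = \sqrt{- \frac{2308817}{2979}} = \frac{i \sqrt{764218427}}{993} \approx 27.839 i$)
$o{\left(\frac{18 - 34}{-26 - 26},-26 \right)} - g = 0 - \frac{i \sqrt{764218427}}{993} = - \frac{i \sqrt{764218427}}{993}$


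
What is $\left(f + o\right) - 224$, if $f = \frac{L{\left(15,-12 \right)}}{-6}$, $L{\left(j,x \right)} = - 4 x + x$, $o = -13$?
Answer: $-243$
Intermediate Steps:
$L{\left(j,x \right)} = - 3 x$
$f = -6$ ($f = \frac{\left(-3\right) \left(-12\right)}{-6} = 36 \left(- \frac{1}{6}\right) = -6$)
$\left(f + o\right) - 224 = \left(-6 - 13\right) - 224 = -19 - 224 = -243$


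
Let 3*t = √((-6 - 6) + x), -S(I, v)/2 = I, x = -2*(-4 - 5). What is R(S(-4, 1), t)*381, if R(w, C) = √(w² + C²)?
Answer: 127*√582 ≈ 3063.8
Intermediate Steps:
x = 18 (x = -2*(-9) = 18)
S(I, v) = -2*I
t = √6/3 (t = √((-6 - 6) + 18)/3 = √(-12 + 18)/3 = √6/3 ≈ 0.81650)
R(w, C) = √(C² + w²)
R(S(-4, 1), t)*381 = √((√6/3)² + (-2*(-4))²)*381 = √(⅔ + 8²)*381 = √(⅔ + 64)*381 = √(194/3)*381 = (√582/3)*381 = 127*√582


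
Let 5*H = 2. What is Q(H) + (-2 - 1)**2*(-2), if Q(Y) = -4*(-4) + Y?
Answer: -8/5 ≈ -1.6000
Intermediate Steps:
H = 2/5 (H = (1/5)*2 = 2/5 ≈ 0.40000)
Q(Y) = 16 + Y
Q(H) + (-2 - 1)**2*(-2) = (16 + 2/5) + (-2 - 1)**2*(-2) = 82/5 + (-3)**2*(-2) = 82/5 + 9*(-2) = 82/5 - 18 = -8/5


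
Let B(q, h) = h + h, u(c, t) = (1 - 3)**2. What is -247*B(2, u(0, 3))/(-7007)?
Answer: 152/539 ≈ 0.28200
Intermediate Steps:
u(c, t) = 4 (u(c, t) = (-2)**2 = 4)
B(q, h) = 2*h
-247*B(2, u(0, 3))/(-7007) = -494*4/(-7007) = -247*8*(-1/7007) = -1976*(-1/7007) = 152/539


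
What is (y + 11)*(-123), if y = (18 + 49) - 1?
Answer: -9471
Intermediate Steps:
y = 66 (y = 67 - 1 = 66)
(y + 11)*(-123) = (66 + 11)*(-123) = 77*(-123) = -9471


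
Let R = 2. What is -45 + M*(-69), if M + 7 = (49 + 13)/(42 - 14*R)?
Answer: 927/7 ≈ 132.43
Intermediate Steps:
M = -18/7 (M = -7 + (49 + 13)/(42 - 14*2) = -7 + 62/(42 - 28) = -7 + 62/14 = -7 + 62*(1/14) = -7 + 31/7 = -18/7 ≈ -2.5714)
-45 + M*(-69) = -45 - 18/7*(-69) = -45 + 1242/7 = 927/7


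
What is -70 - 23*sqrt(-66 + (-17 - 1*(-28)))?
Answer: -70 - 23*I*sqrt(55) ≈ -70.0 - 170.57*I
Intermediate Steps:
-70 - 23*sqrt(-66 + (-17 - 1*(-28))) = -70 - 23*sqrt(-66 + (-17 + 28)) = -70 - 23*sqrt(-66 + 11) = -70 - 23*I*sqrt(55)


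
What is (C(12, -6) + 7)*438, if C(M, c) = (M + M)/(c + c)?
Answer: 2190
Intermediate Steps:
C(M, c) = M/c (C(M, c) = (2*M)/((2*c)) = (2*M)*(1/(2*c)) = M/c)
(C(12, -6) + 7)*438 = (12/(-6) + 7)*438 = (12*(-⅙) + 7)*438 = (-2 + 7)*438 = 5*438 = 2190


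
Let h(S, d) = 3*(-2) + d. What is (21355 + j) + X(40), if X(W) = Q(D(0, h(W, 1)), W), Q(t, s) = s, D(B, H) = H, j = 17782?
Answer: 39177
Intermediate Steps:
h(S, d) = -6 + d
X(W) = W
(21355 + j) + X(40) = (21355 + 17782) + 40 = 39137 + 40 = 39177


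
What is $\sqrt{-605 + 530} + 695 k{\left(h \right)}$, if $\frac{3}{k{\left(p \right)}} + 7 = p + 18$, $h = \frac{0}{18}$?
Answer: $\frac{2085}{11} + 5 i \sqrt{3} \approx 189.55 + 8.6602 i$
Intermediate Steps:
$h = 0$ ($h = 0 \cdot \frac{1}{18} = 0$)
$k{\left(p \right)} = \frac{3}{11 + p}$ ($k{\left(p \right)} = \frac{3}{-7 + \left(p + 18\right)} = \frac{3}{-7 + \left(18 + p\right)} = \frac{3}{11 + p}$)
$\sqrt{-605 + 530} + 695 k{\left(h \right)} = \sqrt{-605 + 530} + 695 \frac{3}{11 + 0} = \sqrt{-75} + 695 \cdot \frac{3}{11} = 5 i \sqrt{3} + 695 \cdot 3 \cdot \frac{1}{11} = 5 i \sqrt{3} + 695 \cdot \frac{3}{11} = 5 i \sqrt{3} + \frac{2085}{11} = \frac{2085}{11} + 5 i \sqrt{3}$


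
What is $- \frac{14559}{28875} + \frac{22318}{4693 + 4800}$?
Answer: $\frac{15340111}{8306375} \approx 1.8468$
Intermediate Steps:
$- \frac{14559}{28875} + \frac{22318}{4693 + 4800} = \left(-14559\right) \frac{1}{28875} + \frac{22318}{9493} = - \frac{4853}{9625} + 22318 \cdot \frac{1}{9493} = - \frac{4853}{9625} + \frac{22318}{9493} = \frac{15340111}{8306375}$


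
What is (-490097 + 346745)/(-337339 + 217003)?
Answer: 5973/5014 ≈ 1.1913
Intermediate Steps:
(-490097 + 346745)/(-337339 + 217003) = -143352/(-120336) = -143352*(-1/120336) = 5973/5014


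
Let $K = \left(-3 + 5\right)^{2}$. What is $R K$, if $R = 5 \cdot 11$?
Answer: $220$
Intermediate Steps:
$R = 55$
$K = 4$ ($K = 2^{2} = 4$)
$R K = 55 \cdot 4 = 220$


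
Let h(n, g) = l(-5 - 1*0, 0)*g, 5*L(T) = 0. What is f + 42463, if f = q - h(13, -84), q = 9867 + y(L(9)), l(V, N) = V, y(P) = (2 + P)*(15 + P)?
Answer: 51940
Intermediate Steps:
L(T) = 0 (L(T) = (⅕)*0 = 0)
h(n, g) = -5*g (h(n, g) = (-5 - 1*0)*g = (-5 + 0)*g = -5*g)
q = 9897 (q = 9867 + (30 + 0² + 17*0) = 9867 + (30 + 0 + 0) = 9867 + 30 = 9897)
f = 9477 (f = 9897 - (-5)*(-84) = 9897 - 1*420 = 9897 - 420 = 9477)
f + 42463 = 9477 + 42463 = 51940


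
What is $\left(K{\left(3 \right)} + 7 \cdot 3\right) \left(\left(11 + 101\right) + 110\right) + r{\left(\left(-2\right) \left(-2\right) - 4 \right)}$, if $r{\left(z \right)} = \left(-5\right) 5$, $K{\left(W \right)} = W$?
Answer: $5303$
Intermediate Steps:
$r{\left(z \right)} = -25$
$\left(K{\left(3 \right)} + 7 \cdot 3\right) \left(\left(11 + 101\right) + 110\right) + r{\left(\left(-2\right) \left(-2\right) - 4 \right)} = \left(3 + 7 \cdot 3\right) \left(\left(11 + 101\right) + 110\right) - 25 = \left(3 + 21\right) \left(112 + 110\right) - 25 = 24 \cdot 222 - 25 = 5328 - 25 = 5303$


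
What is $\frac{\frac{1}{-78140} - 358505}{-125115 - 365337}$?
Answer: $\frac{28013580701}{38323919280} \approx 0.73097$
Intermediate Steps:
$\frac{\frac{1}{-78140} - 358505}{-125115 - 365337} = \frac{- \frac{1}{78140} - 358505}{-490452} = \left(- \frac{28013580701}{78140}\right) \left(- \frac{1}{490452}\right) = \frac{28013580701}{38323919280}$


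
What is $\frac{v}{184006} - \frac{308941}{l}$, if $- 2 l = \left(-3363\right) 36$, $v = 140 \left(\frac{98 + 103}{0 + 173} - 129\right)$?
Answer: $- \frac{5010979192459}{963490561146} \approx -5.2009$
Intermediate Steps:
$v = - \frac{3096240}{173}$ ($v = 140 \left(\frac{201}{173} - 129\right) = 140 \left(- \frac{22116}{173}\right) = - \frac{3096240}{173} \approx -17897.0$)
$l = 60534$ ($l = - \frac{\left(-3363\right) 36}{2} = \left(- \frac{1}{2}\right) \left(-121068\right) = 60534$)
$\frac{v}{184006} - \frac{308941}{l} = - \frac{3096240}{173 \cdot 184006} - \frac{308941}{60534} = \left(- \frac{3096240}{173}\right) \frac{1}{184006} - \frac{308941}{60534} = - \frac{1548120}{15916519} - \frac{308941}{60534} = - \frac{5010979192459}{963490561146}$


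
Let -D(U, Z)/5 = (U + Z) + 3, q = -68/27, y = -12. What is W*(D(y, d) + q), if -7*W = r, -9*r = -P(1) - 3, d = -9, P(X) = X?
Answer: -9448/1701 ≈ -5.5544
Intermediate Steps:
q = -68/27 (q = -68*1/27 = -68/27 ≈ -2.5185)
D(U, Z) = -15 - 5*U - 5*Z (D(U, Z) = -5*((U + Z) + 3) = -5*(3 + U + Z) = -15 - 5*U - 5*Z)
r = 4/9 (r = -(-1*1 - 3)/9 = -(-1 - 3)/9 = -⅑*(-4) = 4/9 ≈ 0.44444)
W = -4/63 (W = -⅐*4/9 = -4/63 ≈ -0.063492)
W*(D(y, d) + q) = -4*((-15 - 5*(-12) - 5*(-9)) - 68/27)/63 = -4*((-15 + 60 + 45) - 68/27)/63 = -4*(90 - 68/27)/63 = -4/63*2362/27 = -9448/1701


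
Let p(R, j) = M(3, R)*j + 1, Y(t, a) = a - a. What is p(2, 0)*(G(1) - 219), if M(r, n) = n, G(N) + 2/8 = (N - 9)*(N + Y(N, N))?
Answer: -909/4 ≈ -227.25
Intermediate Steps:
Y(t, a) = 0
G(N) = -¼ + N*(-9 + N) (G(N) = -¼ + (N - 9)*(N + 0) = -¼ + (-9 + N)*N = -¼ + N*(-9 + N))
p(R, j) = 1 + R*j (p(R, j) = R*j + 1 = 1 + R*j)
p(2, 0)*(G(1) - 219) = (1 + 2*0)*((-¼ + 1² - 9*1) - 219) = (1 + 0)*((-¼ + 1 - 9) - 219) = 1*(-33/4 - 219) = 1*(-909/4) = -909/4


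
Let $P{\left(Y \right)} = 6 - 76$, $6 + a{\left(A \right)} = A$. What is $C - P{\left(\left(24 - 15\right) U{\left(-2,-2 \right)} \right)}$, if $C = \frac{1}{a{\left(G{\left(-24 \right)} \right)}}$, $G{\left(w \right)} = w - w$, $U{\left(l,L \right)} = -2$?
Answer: $\frac{419}{6} \approx 69.833$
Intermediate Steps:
$G{\left(w \right)} = 0$
$a{\left(A \right)} = -6 + A$
$P{\left(Y \right)} = -70$ ($P{\left(Y \right)} = 6 - 76 = -70$)
$C = - \frac{1}{6}$ ($C = \frac{1}{-6 + 0} = \frac{1}{-6} = - \frac{1}{6} \approx -0.16667$)
$C - P{\left(\left(24 - 15\right) U{\left(-2,-2 \right)} \right)} = - \frac{1}{6} - -70 = - \frac{1}{6} + 70 = \frac{419}{6}$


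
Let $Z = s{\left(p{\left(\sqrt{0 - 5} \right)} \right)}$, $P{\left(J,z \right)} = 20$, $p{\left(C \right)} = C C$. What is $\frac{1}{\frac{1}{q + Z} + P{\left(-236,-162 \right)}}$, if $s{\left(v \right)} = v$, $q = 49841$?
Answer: $\frac{49836}{996721} \approx 0.05$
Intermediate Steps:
$p{\left(C \right)} = C^{2}$
$Z = -5$ ($Z = \left(\sqrt{0 - 5}\right)^{2} = \left(\sqrt{-5}\right)^{2} = \left(i \sqrt{5}\right)^{2} = -5$)
$\frac{1}{\frac{1}{q + Z} + P{\left(-236,-162 \right)}} = \frac{1}{\frac{1}{49841 - 5} + 20} = \frac{1}{\frac{1}{49836} + 20} = \frac{1}{\frac{996721}{49836}} = \frac{49836}{996721}$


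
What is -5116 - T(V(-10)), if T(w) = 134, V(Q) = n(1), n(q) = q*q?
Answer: -5250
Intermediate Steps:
n(q) = q**2
V(Q) = 1 (V(Q) = 1**2 = 1)
-5116 - T(V(-10)) = -5116 - 1*134 = -5116 - 134 = -5250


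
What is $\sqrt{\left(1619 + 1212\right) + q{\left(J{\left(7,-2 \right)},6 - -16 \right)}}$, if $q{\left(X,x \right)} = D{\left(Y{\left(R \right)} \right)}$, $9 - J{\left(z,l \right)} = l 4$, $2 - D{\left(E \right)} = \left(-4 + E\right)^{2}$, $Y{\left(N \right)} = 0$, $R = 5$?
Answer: $3 \sqrt{313} \approx 53.075$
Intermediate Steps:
$D{\left(E \right)} = 2 - \left(-4 + E\right)^{2}$
$J{\left(z,l \right)} = 9 - 4 l$ ($J{\left(z,l \right)} = 9 - l 4 = 9 - 4 l$)
$q{\left(X,x \right)} = -14$ ($q{\left(X,x \right)} = 2 - \left(-4 + 0\right)^{2} = 2 - \left(-4\right)^{2} = 2 - 16 = -14$)
$\sqrt{\left(1619 + 1212\right) + q{\left(J{\left(7,-2 \right)},6 - -16 \right)}} = \sqrt{\left(1619 + 1212\right) - 14} = \sqrt{2831 - 14} = \sqrt{2817} = 3 \sqrt{313}$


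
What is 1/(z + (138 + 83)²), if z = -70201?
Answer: -1/21360 ≈ -4.6816e-5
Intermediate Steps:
1/(z + (138 + 83)²) = 1/(-70201 + (138 + 83)²) = 1/(-70201 + 221²) = 1/(-70201 + 48841) = 1/(-21360) = -1/21360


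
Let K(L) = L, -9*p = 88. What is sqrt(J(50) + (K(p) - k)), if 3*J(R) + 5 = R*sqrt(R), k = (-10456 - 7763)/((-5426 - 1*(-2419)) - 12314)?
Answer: sqrt(-2965522546 + 19561086750*sqrt(2))/15321 ≈ 10.258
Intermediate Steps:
k = 6073/5107 (k = -18219/((-5426 + 2419) - 12314) = -18219/(-3007 - 12314) = -18219/(-15321) = -18219*(-1/15321) = 6073/5107 ≈ 1.1892)
p = -88/9 (p = -1/9*88 = -88/9 ≈ -9.7778)
J(R) = -5/3 + R**(3/2)/3 (J(R) = -5/3 + (R*sqrt(R))/3 = -5/3 + R**(3/2)/3)
sqrt(J(50) + (K(p) - k)) = sqrt((-5/3 + 50**(3/2)/3) + (-88/9 - 1*6073/5107)) = sqrt((-5/3 + (250*sqrt(2))/3) + (-88/9 - 6073/5107)) = sqrt((-5/3 + 250*sqrt(2)/3) - 504073/45963) = sqrt(-580678/45963 + 250*sqrt(2)/3)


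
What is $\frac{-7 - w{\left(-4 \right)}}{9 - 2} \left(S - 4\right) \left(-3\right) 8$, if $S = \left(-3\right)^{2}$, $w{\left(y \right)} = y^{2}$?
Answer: $\frac{2760}{7} \approx 394.29$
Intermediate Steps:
$S = 9$
$\frac{-7 - w{\left(-4 \right)}}{9 - 2} \left(S - 4\right) \left(-3\right) 8 = \frac{-7 - \left(-4\right)^{2}}{9 - 2} \left(9 - 4\right) \left(-3\right) 8 = \frac{-7 - 16}{9 - 2} \cdot 5 \left(-3\right) 8 = \frac{-7 - 16}{7} \left(-15\right) 8 = \left(-23\right) \frac{1}{7} \left(-15\right) 8 = \left(- \frac{23}{7}\right) \left(-15\right) 8 = \frac{345}{7} \cdot 8 = \frac{2760}{7}$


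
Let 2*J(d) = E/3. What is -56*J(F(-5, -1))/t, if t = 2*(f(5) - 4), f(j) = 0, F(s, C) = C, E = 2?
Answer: 7/3 ≈ 2.3333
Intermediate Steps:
t = -8 (t = 2*(0 - 4) = 2*(-4) = -8)
J(d) = ⅓ (J(d) = (2/3)/2 = (2*(⅓))/2 = (½)*(⅔) = ⅓)
-56*J(F(-5, -1))/t = -56/(3*(-8)) = -56*(-1)/(3*8) = -56*(-1/24) = 7/3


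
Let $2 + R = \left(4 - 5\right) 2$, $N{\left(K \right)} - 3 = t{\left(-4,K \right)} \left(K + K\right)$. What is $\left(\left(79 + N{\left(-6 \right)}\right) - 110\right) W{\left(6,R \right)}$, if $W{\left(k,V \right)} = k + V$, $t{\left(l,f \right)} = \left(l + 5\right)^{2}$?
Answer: $-80$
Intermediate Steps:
$t{\left(l,f \right)} = \left(5 + l\right)^{2}$
$N{\left(K \right)} = 3 + 2 K$ ($N{\left(K \right)} = 3 + \left(5 - 4\right)^{2} \left(K + K\right) = 3 + 1^{2} \cdot 2 K = 3 + 1 \cdot 2 K = 3 + 2 K$)
$R = -4$ ($R = -2 + \left(4 - 5\right) 2 = -2 - 2 = -4$)
$W{\left(k,V \right)} = V + k$
$\left(\left(79 + N{\left(-6 \right)}\right) - 110\right) W{\left(6,R \right)} = \left(\left(79 + \left(3 + 2 \left(-6\right)\right)\right) - 110\right) \left(-4 + 6\right) = \left(\left(79 + \left(3 - 12\right)\right) - 110\right) 2 = \left(\left(79 - 9\right) - 110\right) 2 = \left(70 - 110\right) 2 = \left(-40\right) 2 = -80$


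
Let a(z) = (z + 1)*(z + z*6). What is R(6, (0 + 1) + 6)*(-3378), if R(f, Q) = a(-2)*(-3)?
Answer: 141876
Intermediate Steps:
a(z) = 7*z*(1 + z) (a(z) = (1 + z)*(z + 6*z) = (1 + z)*(7*z) = 7*z*(1 + z))
R(f, Q) = -42 (R(f, Q) = (7*(-2)*(1 - 2))*(-3) = (7*(-2)*(-1))*(-3) = 14*(-3) = -42)
R(6, (0 + 1) + 6)*(-3378) = -42*(-3378) = 141876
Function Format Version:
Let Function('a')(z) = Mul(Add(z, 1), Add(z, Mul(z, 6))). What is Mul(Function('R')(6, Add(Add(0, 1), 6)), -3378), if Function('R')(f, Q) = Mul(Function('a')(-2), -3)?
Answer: 141876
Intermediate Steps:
Function('a')(z) = Mul(7, z, Add(1, z)) (Function('a')(z) = Mul(Add(1, z), Add(z, Mul(6, z))) = Mul(Add(1, z), Mul(7, z)) = Mul(7, z, Add(1, z)))
Function('R')(f, Q) = -42 (Function('R')(f, Q) = Mul(Mul(7, -2, Add(1, -2)), -3) = Mul(Mul(7, -2, -1), -3) = Mul(14, -3) = -42)
Mul(Function('R')(6, Add(Add(0, 1), 6)), -3378) = Mul(-42, -3378) = 141876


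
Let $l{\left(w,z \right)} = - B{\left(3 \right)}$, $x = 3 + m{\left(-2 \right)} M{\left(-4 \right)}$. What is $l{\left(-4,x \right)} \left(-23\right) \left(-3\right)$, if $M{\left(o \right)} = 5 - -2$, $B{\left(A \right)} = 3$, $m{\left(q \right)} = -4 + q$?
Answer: $-207$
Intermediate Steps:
$M{\left(o \right)} = 7$ ($M{\left(o \right)} = 5 + 2 = 7$)
$x = -39$ ($x = 3 + \left(-4 - 2\right) 7 = 3 - 42 = -39$)
$l{\left(w,z \right)} = -3$ ($l{\left(w,z \right)} = \left(-1\right) 3 = -3$)
$l{\left(-4,x \right)} \left(-23\right) \left(-3\right) = \left(-3\right) \left(-23\right) \left(-3\right) = 69 \left(-3\right) = -207$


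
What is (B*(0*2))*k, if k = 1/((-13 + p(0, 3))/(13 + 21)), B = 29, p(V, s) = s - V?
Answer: 0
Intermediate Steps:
k = -17/5 (k = 1/((-13 + (3 - 1*0))/(13 + 21)) = 1/((-13 + (3 + 0))/34) = 1/((-13 + 3)*(1/34)) = 1/(-10*1/34) = 1/(-5/17) = -17/5 ≈ -3.4000)
(B*(0*2))*k = (29*(0*2))*(-17/5) = (29*0)*(-17/5) = 0*(-17/5) = 0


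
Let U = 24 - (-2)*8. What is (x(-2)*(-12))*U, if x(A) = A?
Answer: 960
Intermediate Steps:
U = 40 (U = 24 - 1*(-16) = 24 + 16 = 40)
(x(-2)*(-12))*U = -2*(-12)*40 = 24*40 = 960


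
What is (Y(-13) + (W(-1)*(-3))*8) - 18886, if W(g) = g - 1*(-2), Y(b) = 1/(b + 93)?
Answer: -1512799/80 ≈ -18910.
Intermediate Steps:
Y(b) = 1/(93 + b)
W(g) = 2 + g (W(g) = g + 2 = 2 + g)
(Y(-13) + (W(-1)*(-3))*8) - 18886 = (1/(93 - 13) + ((2 - 1)*(-3))*8) - 18886 = (1/80 + (1*(-3))*8) - 18886 = (1/80 - 3*8) - 18886 = (1/80 - 24) - 18886 = -1919/80 - 18886 = -1512799/80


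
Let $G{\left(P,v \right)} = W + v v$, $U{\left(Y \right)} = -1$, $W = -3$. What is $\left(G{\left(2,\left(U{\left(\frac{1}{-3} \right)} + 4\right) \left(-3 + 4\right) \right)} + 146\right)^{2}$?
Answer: $23104$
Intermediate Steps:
$G{\left(P,v \right)} = -3 + v^{2}$ ($G{\left(P,v \right)} = -3 + v v = -3 + v^{2}$)
$\left(G{\left(2,\left(U{\left(\frac{1}{-3} \right)} + 4\right) \left(-3 + 4\right) \right)} + 146\right)^{2} = \left(\left(-3 + \left(\left(-1 + 4\right) \left(-3 + 4\right)\right)^{2}\right) + 146\right)^{2} = \left(\left(-3 + \left(3 \cdot 1\right)^{2}\right) + 146\right)^{2} = \left(\left(-3 + 3^{2}\right) + 146\right)^{2} = \left(\left(-3 + 9\right) + 146\right)^{2} = \left(6 + 146\right)^{2} = 152^{2} = 23104$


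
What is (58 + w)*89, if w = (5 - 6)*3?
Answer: 4895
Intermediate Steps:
w = -3 (w = -1*3 = -3)
(58 + w)*89 = (58 - 3)*89 = 55*89 = 4895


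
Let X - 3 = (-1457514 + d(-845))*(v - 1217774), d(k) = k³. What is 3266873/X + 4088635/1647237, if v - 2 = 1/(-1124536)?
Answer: 3386379887230839897561028661/1364311129835322286464391395 ≈ 2.4821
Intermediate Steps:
v = 2249071/1124536 (v = 2 + 1/(-1124536) = 2 - 1/1124536 = 2249071/1124536 ≈ 2.0000)
X = 828242159346422091335/1124536 (X = 3 + (-1457514 + (-845)³)*(2249071/1124536 - 1217774) = 3 + (-1457514 - 603351125)*(-1369428453793/1124536) = 3 - 604808639*(-1369428453793/1124536) = 3 + 828242159346418717727/1124536 = 828242159346422091335/1124536 ≈ 7.3652e+14)
3266873/X + 4088635/1647237 = 3266873/(828242159346422091335/1124536) + 4088635/1647237 = 3266873*(1124536/828242159346422091335) + 4088635*(1/1647237) = 3673716295928/828242159346422091335 + 4088635/1647237 = 3386379887230839897561028661/1364311129835322286464391395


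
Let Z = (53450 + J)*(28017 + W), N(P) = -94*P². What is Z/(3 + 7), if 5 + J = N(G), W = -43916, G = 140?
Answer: 5688519109/2 ≈ 2.8443e+9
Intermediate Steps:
J = -1842405 (J = -5 - 94*140² = -5 - 94*19600 = -5 - 1842400 = -1842405)
Z = 28442595545 (Z = (53450 - 1842405)*(28017 - 43916) = -1788955*(-15899) = 28442595545)
Z/(3 + 7) = 28442595545/(3 + 7) = 28442595545/10 = 28442595545*(⅒) = 5688519109/2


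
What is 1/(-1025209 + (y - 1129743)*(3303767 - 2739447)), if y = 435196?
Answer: -1/391947788249 ≈ -2.5514e-12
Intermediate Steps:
1/(-1025209 + (y - 1129743)*(3303767 - 2739447)) = 1/(-1025209 + (435196 - 1129743)*(3303767 - 2739447)) = 1/(-1025209 - 694547*564320) = 1/(-1025209 - 391946763040) = 1/(-391947788249) = -1/391947788249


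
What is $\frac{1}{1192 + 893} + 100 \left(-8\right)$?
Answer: $- \frac{1667999}{2085} \approx -800.0$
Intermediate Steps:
$\frac{1}{1192 + 893} + 100 \left(-8\right) = \frac{1}{2085} - 800 = - \frac{1667999}{2085}$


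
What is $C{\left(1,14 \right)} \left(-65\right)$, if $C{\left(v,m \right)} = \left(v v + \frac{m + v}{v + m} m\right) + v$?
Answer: $-1040$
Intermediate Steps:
$C{\left(v,m \right)} = m + v + v^{2}$ ($C{\left(v,m \right)} = \left(v^{2} + \frac{m + v}{m + v} m\right) + v = \left(v^{2} + 1 m\right) + v = \left(v^{2} + m\right) + v = \left(m + v^{2}\right) + v = m + v + v^{2}$)
$C{\left(1,14 \right)} \left(-65\right) = \left(14 + 1 + 1^{2}\right) \left(-65\right) = \left(14 + 1 + 1\right) \left(-65\right) = 16 \left(-65\right) = -1040$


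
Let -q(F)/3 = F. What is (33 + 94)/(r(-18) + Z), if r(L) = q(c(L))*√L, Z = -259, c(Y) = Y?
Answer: -32893/119569 - 20574*I*√2/119569 ≈ -0.2751 - 0.24334*I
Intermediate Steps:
q(F) = -3*F
r(L) = -3*L^(3/2) (r(L) = (-3*L)*√L = -3*L^(3/2))
(33 + 94)/(r(-18) + Z) = (33 + 94)/(-(-162)*I*√2 - 259) = 127/(-(-162)*I*√2 - 259) = 127/(162*I*√2 - 259) = 127/(-259 + 162*I*√2)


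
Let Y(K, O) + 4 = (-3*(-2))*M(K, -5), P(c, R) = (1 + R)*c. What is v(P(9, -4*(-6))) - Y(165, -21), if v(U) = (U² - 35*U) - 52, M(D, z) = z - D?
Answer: 43722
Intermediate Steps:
P(c, R) = c*(1 + R)
v(U) = -52 + U² - 35*U
Y(K, O) = -34 - 6*K (Y(K, O) = -4 + (-3*(-2))*(-5 - K) = -4 + 6*(-5 - K) = -4 + (-30 - 6*K) = -34 - 6*K)
v(P(9, -4*(-6))) - Y(165, -21) = (-52 + (9*(1 - 4*(-6)))² - 315*(1 - 4*(-6))) - (-34 - 6*165) = (-52 + (9*(1 + 24))² - 315*(1 + 24)) - (-34 - 990) = (-52 + (9*25)² - 315*25) - 1*(-1024) = (-52 + 225² - 35*225) + 1024 = (-52 + 50625 - 7875) + 1024 = 42698 + 1024 = 43722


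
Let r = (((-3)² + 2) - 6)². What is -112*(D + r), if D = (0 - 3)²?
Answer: -3808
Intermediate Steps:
D = 9 (D = (-3)² = 9)
r = 25 (r = ((9 + 2) - 6)² = (11 - 6)² = 5² = 25)
-112*(D + r) = -112*(9 + 25) = -112*34 = -3808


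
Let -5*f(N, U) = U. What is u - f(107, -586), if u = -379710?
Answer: -1899136/5 ≈ -3.7983e+5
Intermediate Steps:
f(N, U) = -U/5
u - f(107, -586) = -379710 - (-1)*(-586)/5 = -379710 - 1*586/5 = -379710 - 586/5 = -1899136/5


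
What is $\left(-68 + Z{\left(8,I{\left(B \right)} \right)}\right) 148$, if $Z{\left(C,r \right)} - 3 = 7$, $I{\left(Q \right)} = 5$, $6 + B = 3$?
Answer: $-8584$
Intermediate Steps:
$B = -3$ ($B = -6 + 3 = -3$)
$Z{\left(C,r \right)} = 10$ ($Z{\left(C,r \right)} = 3 + 7 = 10$)
$\left(-68 + Z{\left(8,I{\left(B \right)} \right)}\right) 148 = \left(-68 + 10\right) 148 = \left(-58\right) 148 = -8584$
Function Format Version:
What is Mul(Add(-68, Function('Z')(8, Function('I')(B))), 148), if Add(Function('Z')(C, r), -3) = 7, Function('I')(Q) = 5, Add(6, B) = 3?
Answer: -8584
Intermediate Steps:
B = -3 (B = Add(-6, 3) = -3)
Function('Z')(C, r) = 10 (Function('Z')(C, r) = Add(3, 7) = 10)
Mul(Add(-68, Function('Z')(8, Function('I')(B))), 148) = Mul(Add(-68, 10), 148) = Mul(-58, 148) = -8584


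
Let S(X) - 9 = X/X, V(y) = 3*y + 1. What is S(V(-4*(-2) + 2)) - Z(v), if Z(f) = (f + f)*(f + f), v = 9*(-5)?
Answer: -8090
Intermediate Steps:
v = -45
V(y) = 1 + 3*y
Z(f) = 4*f² (Z(f) = (2*f)*(2*f) = 4*f²)
S(X) = 10 (S(X) = 9 + X/X = 9 + 1 = 10)
S(V(-4*(-2) + 2)) - Z(v) = 10 - 4*(-45)² = 10 - 4*2025 = 10 - 1*8100 = 10 - 8100 = -8090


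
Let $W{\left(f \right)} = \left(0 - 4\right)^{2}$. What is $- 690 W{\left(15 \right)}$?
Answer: $-11040$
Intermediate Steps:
$W{\left(f \right)} = 16$ ($W{\left(f \right)} = \left(-4\right)^{2} = 16$)
$- 690 W{\left(15 \right)} = \left(-690\right) 16 = -11040$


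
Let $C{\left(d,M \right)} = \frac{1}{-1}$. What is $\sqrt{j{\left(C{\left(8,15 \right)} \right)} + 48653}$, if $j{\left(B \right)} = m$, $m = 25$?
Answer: $\sqrt{48678} \approx 220.63$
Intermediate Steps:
$C{\left(d,M \right)} = -1$
$j{\left(B \right)} = 25$
$\sqrt{j{\left(C{\left(8,15 \right)} \right)} + 48653} = \sqrt{25 + 48653} = \sqrt{48678}$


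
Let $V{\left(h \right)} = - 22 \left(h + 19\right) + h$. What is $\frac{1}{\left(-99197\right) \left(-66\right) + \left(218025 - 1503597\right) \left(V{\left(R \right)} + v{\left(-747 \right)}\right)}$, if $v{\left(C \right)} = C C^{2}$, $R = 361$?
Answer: $\frac{1}{535878767209986} \approx 1.8661 \cdot 10^{-15}$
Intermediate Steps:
$v{\left(C \right)} = C^{3}$
$V{\left(h \right)} = -418 - 21 h$ ($V{\left(h \right)} = - 22 \left(19 + h\right) + h = \left(-418 - 22 h\right) + h = -418 - 21 h$)
$\frac{1}{\left(-99197\right) \left(-66\right) + \left(218025 - 1503597\right) \left(V{\left(R \right)} + v{\left(-747 \right)}\right)} = \frac{1}{\left(-99197\right) \left(-66\right) + \left(218025 - 1503597\right) \left(\left(-418 - 7581\right) + \left(-747\right)^{3}\right)} = \frac{1}{6547002 - 1285572 \left(\left(-418 - 7581\right) - 416832723\right)} = \frac{1}{6547002 - 1285572 \left(-7999 - 416832723\right)} = \frac{1}{6547002 - -535878760662984} = \frac{1}{6547002 + 535878760662984} = \frac{1}{535878767209986}$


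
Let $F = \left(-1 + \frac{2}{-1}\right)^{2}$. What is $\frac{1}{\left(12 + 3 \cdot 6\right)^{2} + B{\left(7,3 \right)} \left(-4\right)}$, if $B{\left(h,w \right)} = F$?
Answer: $\frac{1}{864} \approx 0.0011574$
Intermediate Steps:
$F = 9$ ($F = \left(-1 + 2 \left(-1\right)\right)^{2} = \left(-1 - 2\right)^{2} = \left(-3\right)^{2} = 9$)
$B{\left(h,w \right)} = 9$
$\frac{1}{\left(12 + 3 \cdot 6\right)^{2} + B{\left(7,3 \right)} \left(-4\right)} = \frac{1}{\left(12 + 3 \cdot 6\right)^{2} + 9 \left(-4\right)} = \frac{1}{\left(12 + 18\right)^{2} - 36} = \frac{1}{30^{2} - 36} = \frac{1}{900 - 36} = \frac{1}{864}$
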